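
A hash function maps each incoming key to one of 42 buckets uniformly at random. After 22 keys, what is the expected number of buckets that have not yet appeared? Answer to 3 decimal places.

For each bucket, P(unseen after 22) = (41/42)^22 = 0.5885.
By linearity of expectation, E[unseen] = 42·(41/42)^22 = 24.7178.

24.718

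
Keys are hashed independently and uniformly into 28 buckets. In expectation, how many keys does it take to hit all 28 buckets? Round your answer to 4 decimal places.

The wait to go from k to k+1 distinct buckets is geometric with mean 28/(28-k).
E[T] = 28/28 + 28/27 + 28/26 + ... + 28/2 + 28/1 = 28·H_{28}.
H_{28} = 3.92717, so E[T] = 109.96079.

109.9608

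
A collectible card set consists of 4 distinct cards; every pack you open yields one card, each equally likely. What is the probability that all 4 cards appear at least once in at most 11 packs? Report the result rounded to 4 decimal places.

0.8340

By inclusion–exclusion over which cards are missing,
P(all seen) = Σ_{j=0}^{4} (-1)^j C(4,j)((4-j)/4)^11
= 1.00000 - 0.16894 + 0.00293 - 0.00000 + 0.00000
= 0.83399.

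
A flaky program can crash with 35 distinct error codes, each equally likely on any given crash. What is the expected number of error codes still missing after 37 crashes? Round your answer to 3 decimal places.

For each error code, P(unseen after 37) = (34/35)^37 = 0.3421.
By linearity of expectation, E[unseen] = 35·(34/35)^37 = 11.9749.

11.975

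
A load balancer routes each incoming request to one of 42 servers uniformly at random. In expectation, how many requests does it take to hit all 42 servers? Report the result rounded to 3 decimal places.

181.723

Split into phases: going from k distinct to k+1 distinct takes on average 42/(42-k) requests.
E[T] = 42/42 + 42/41 + 42/40 + ... + 42/2 + 42/1 = 42·H_{42}.
H_{42} = 4.3267, so E[T] = 181.7232.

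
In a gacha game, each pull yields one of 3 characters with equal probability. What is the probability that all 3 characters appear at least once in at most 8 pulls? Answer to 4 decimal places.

By inclusion–exclusion over which characters are missing,
P(all seen) = Σ_{j=0}^{3} (-1)^j C(3,j)((3-j)/3)^8
= 1.00000 - 0.11706 + 0.00046 - 0.00000
= 0.88340.

0.8834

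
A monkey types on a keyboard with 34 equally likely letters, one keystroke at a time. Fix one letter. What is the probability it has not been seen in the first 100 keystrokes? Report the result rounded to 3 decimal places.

0.051

Each keystroke misses the fixed letter with probability (34-1)/34 = 33/34, independently.
P(still missing after 100) = (33/34)^100 = 0.0505.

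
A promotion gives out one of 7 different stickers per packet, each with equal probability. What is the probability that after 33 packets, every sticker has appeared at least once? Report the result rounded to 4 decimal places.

Let A_i be the event that sticker i is missing after 33 packets. By inclusion–exclusion on the A_i,
P(all seen) = Σ_{j=0}^{7} (-1)^j C(7,j)((7-j)/7)^33
= 1.00000 - 0.04324 + 0.00032 - 0.00000 + 0.00000 - 0.00000 + 0.00000 - 0.00000
= 0.95708.

0.9571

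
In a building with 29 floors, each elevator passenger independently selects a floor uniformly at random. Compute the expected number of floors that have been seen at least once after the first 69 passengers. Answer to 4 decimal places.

For each floor, P(seen in 69 passengers) = 1 - (28/29)^69 = 0.91119.
By linearity of expectation, E[distinct seen] = 29·(1 - (28/29)^69) = 26.42463.

26.4246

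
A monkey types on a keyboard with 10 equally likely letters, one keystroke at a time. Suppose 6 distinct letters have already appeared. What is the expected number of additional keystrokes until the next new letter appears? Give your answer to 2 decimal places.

2.50

The number of keystrokes until the next new letter is geometric with success probability 4/10, so its mean is 10/4.
E = 10/4 = 2.500.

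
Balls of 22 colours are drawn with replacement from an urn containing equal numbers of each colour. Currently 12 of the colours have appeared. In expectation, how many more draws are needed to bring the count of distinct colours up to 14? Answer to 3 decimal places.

From k distinct to k+1 distinct takes on average 22/(22-k) draws.
Sum over k = 12,...,13: E = 22/10 + 22/9 = 4.6444.

4.644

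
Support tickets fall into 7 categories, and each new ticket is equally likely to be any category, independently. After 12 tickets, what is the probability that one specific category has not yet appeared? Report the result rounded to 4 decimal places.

0.1573

On each ticket the fixed category fails to appear with probability 6/7.
P(still missing after 12) = (6/7)^12 = 0.15727.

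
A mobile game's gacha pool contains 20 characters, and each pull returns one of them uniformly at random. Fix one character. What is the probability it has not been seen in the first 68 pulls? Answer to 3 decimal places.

0.031

Each pull misses the fixed character with probability (20-1)/20 = 19/20, independently.
P(still missing after 68) = (19/20)^68 = 0.0306.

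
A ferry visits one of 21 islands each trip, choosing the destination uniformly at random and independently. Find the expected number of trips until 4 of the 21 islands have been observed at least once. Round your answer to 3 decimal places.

4.322

Going from k to k+1 distinct takes a geometric number of trips with mean 21/(21-k).
Sum over k = 0,...,3: E = 21/21 + 21/20 + 21/19 + 21/18 = 4.3219.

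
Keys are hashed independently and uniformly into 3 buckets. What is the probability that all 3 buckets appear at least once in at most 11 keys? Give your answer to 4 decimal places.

0.9653

Let A_i be the event that bucket i is missing after 11 keys. By inclusion–exclusion on the A_i,
P(all seen) = Σ_{j=0}^{3} (-1)^j C(3,j)((3-j)/3)^11
= 1.00000 - 0.03468 + 0.00002 - 0.00000
= 0.96533.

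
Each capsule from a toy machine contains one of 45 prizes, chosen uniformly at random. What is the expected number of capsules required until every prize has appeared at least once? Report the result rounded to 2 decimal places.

197.77

Split into phases: going from k distinct to k+1 distinct takes on average 45/(45-k) capsules.
E[T] = 45/45 + 45/44 + 45/43 + ... + 45/2 + 45/1 = 45·H_{45}.
H_{45} = 4.395, so E[T] = 197.773.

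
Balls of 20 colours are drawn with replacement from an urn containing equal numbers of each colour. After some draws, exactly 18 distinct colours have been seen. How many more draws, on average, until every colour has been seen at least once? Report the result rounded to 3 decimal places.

30.000

With k distinct colours already seen, the next new one takes an expected 20/(20-k) draws.
Sum over k = 18,...,19: E = 20/2 + 20/1 = 30.0000.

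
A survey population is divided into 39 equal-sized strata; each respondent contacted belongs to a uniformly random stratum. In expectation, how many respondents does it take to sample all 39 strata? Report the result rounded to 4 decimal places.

The wait to go from k to k+1 distinct strata is geometric with mean 39/(39-k).
E[T] = 39/39 + 39/38 + 39/37 + ... + 39/2 + 39/1 = 39·H_{39}.
H_{39} = 4.25354, so E[T] = 165.88818.

165.8882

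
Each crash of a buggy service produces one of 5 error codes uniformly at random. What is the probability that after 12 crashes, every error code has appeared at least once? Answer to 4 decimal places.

By inclusion–exclusion over which error codes are missing,
P(all seen) = Σ_{j=0}^{5} (-1)^j C(5,j)((5-j)/5)^12
= 1.00000 - 0.34360 + 0.02177 - 0.00017 + 0.00000 - 0.00000
= 0.67800.

0.6780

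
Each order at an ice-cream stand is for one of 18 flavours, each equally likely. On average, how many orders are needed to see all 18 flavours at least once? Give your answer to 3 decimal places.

62.912

Split into phases: going from k distinct to k+1 distinct takes on average 18/(18-k) orders.
E[T] = 18/18 + 18/17 + 18/16 + ... + 18/2 + 18/1 = 18·H_{18}.
H_{18} = 3.4951, so E[T] = 62.9119.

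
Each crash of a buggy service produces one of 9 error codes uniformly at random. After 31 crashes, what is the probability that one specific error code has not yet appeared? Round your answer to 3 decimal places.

On each crash the fixed error code fails to appear with probability 8/9.
P(still missing after 31) = (8/9)^31 = 0.0260.

0.026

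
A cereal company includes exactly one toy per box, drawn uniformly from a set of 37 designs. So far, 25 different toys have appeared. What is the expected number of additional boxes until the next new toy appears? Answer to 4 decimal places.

3.0833

The number of boxes until the next new toy is geometric with success probability 12/37, so its mean is 37/12.
E = 37/12 = 3.08333.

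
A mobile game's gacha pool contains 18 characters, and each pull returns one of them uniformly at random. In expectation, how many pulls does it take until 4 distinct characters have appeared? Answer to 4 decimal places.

Going from k to k+1 distinct takes a geometric number of pulls with mean 18/(18-k).
Sum over k = 0,...,3: E = 18/18 + 18/17 + 18/16 + 18/15 = 4.38382.

4.3838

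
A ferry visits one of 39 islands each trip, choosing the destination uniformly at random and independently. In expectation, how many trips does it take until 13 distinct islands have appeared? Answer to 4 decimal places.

With k distinct islands already seen, the next new one arrives after an expected 39/(39-k) trips.
Sum over k = 0,...,12: E = 39/39 + 39/38 + 39/37 + ... + 39/28 + 39/27 = 15.56581.

15.5658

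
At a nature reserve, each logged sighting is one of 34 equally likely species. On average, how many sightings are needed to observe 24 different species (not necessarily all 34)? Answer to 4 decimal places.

40.4342

With k distinct species already seen, the next new one arrives after an expected 34/(34-k) sightings.
Sum over k = 0,...,23: E = 34/34 + 34/33 + 34/32 + ... + 34/12 + 34/11 = 40.43422.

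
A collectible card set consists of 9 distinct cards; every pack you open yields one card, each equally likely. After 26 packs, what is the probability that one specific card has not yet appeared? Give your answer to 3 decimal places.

Each pack misses the fixed card with probability (9-1)/9 = 8/9, independently.
P(still missing after 26) = (8/9)^26 = 0.0468.

0.047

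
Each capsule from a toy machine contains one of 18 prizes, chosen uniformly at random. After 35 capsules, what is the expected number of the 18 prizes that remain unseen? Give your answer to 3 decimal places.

For each prize, P(unseen after 35) = (17/18)^35 = 0.1353.
By linearity of expectation, E[unseen] = 18·(17/18)^35 = 2.4347.

2.435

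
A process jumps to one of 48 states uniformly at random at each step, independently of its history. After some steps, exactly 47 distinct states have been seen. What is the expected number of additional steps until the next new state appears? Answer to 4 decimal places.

48.0000

Each step yields a new state with probability (48-47)/48 = 1/48, so the wait is geometric with mean 48/1.
E = 48/1 = 48.00000.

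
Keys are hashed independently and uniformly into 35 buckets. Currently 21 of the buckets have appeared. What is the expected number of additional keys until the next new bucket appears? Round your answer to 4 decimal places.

2.5000

The number of keys until the next new bucket is geometric with success probability 14/35, so its mean is 35/14.
E = 35/14 = 2.50000.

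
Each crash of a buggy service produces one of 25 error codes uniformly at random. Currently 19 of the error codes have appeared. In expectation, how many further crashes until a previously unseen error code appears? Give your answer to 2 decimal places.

4.17

Each crash yields a new error code with probability (25-19)/25 = 6/25, so the wait is geometric with mean 25/6.
E = 25/6 = 4.167.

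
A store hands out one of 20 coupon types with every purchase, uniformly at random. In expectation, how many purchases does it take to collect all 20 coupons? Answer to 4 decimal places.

The wait to go from k to k+1 distinct coupons is geometric with mean 20/(20-k).
E[T] = 20/20 + 20/19 + 20/18 + ... + 20/2 + 20/1 = 20·H_{20}.
H_{20} = 3.59774, so E[T] = 71.95479.

71.9548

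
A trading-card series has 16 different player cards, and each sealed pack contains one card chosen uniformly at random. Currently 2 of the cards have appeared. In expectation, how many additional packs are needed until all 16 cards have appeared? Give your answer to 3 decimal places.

52.025

The wait to go from k to k+1 distinct cards is geometric with mean 16/(16-k).
Sum over k = 2,...,15: E = 16/14 + 16/13 + 16/12 + ... + 16/2 + 16/1 = 52.0250.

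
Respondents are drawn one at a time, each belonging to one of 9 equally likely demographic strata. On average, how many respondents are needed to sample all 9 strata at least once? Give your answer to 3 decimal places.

Split into phases: going from k distinct to k+1 distinct takes on average 9/(9-k) respondents.
E[T] = 9/9 + 9/8 + 9/7 + ... + 9/2 + 9/1 = 9·H_{9}.
H_{9} = 2.8290, so E[T] = 25.4607.

25.461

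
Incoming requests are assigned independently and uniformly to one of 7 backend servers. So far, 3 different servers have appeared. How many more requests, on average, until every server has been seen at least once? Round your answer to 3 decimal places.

14.583

With k distinct servers already seen, the next new one takes an expected 7/(7-k) requests.
Sum over k = 3,...,6: E = 7/4 + 7/3 + 7/2 + 7/1 = 14.5833.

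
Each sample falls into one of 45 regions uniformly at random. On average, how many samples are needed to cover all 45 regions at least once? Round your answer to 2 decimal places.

197.77

After k distinct regions have appeared, the next sample gives a new one with probability (45-k)/45, so the expected wait for the (k+1)-th is 45/(45-k).
E[T] = 45/45 + 45/44 + 45/43 + ... + 45/2 + 45/1 = 45·H_{45}.
H_{45} = 4.395, so E[T] = 197.773.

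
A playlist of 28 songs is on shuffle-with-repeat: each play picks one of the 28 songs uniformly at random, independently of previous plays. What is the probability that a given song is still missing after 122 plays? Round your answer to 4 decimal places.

0.0118

Each play misses the fixed song with probability (28-1)/28 = 27/28, independently.
P(still missing after 122) = (27/28)^122 = 0.01183.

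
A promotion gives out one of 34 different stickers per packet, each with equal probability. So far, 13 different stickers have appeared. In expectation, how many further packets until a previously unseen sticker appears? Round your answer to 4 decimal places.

The number of packets until the next new sticker is geometric with success probability 21/34, so its mean is 34/21.
E = 34/21 = 1.61905.

1.6190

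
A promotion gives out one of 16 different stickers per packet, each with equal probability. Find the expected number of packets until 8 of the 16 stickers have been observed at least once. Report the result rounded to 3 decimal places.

10.606

With k distinct stickers already seen, the next new one arrives after an expected 16/(16-k) packets.
Sum over k = 0,...,7: E = 16/16 + 16/15 + 16/14 + ... + 16/10 + 16/9 = 10.6059.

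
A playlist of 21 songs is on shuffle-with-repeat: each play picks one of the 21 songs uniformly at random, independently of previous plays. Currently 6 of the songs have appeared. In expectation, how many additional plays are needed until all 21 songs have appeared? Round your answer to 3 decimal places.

With k distinct songs already seen, the next new one takes an expected 21/(21-k) plays.
Sum over k = 6,...,20: E = 21/15 + 21/14 + 21/13 + ... + 21/2 + 21/1 = 69.6828.

69.683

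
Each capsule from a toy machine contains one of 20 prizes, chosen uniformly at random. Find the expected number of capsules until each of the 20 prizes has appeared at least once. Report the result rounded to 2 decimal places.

71.95

After k distinct prizes have appeared, the next capsule gives a new one with probability (20-k)/20, so the expected wait for the (k+1)-th is 20/(20-k).
E[T] = 20/20 + 20/19 + 20/18 + ... + 20/2 + 20/1 = 20·H_{20}.
H_{20} = 3.598, so E[T] = 71.955.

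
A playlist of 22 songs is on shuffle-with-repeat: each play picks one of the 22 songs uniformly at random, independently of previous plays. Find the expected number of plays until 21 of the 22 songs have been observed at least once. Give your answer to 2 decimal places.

59.20

Going from k to k+1 distinct takes a geometric number of plays with mean 22/(22-k).
Sum over k = 0,...,20: E = 22/22 + 22/21 + 22/20 + ... + 22/3 + 22/2 = 59.198.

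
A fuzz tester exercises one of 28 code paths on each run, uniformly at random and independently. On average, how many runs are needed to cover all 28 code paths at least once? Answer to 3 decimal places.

The wait to go from k to k+1 distinct code paths is geometric with mean 28/(28-k).
E[T] = 28/28 + 28/27 + 28/26 + ... + 28/2 + 28/1 = 28·H_{28}.
H_{28} = 3.9272, so E[T] = 109.9608.

109.961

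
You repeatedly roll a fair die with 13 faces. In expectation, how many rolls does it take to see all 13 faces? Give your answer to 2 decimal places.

41.34

The wait to go from k to k+1 distinct faces is geometric with mean 13/(13-k).
E[T] = 13/13 + 13/12 + 13/11 + ... + 13/2 + 13/1 = 13·H_{13}.
H_{13} = 3.180, so E[T] = 41.342.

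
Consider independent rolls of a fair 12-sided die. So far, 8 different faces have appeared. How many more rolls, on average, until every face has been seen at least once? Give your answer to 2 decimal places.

With k distinct faces already seen, the next new one takes an expected 12/(12-k) rolls.
Sum over k = 8,...,11: E = 12/4 + 12/3 + 12/2 + 12/1 = 25.000.

25.00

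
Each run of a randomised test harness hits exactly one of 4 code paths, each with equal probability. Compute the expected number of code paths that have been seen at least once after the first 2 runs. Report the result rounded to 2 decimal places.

For each code path, P(seen in 2 runs) = 1 - (3/4)^2 = 0.438.
By linearity of expectation, E[distinct seen] = 4·(1 - (3/4)^2) = 1.750.

1.75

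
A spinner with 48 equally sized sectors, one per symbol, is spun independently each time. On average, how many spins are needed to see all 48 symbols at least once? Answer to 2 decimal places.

214.02

Split into phases: going from k distinct to k+1 distinct takes on average 48/(48-k) spins.
E[T] = 48/48 + 48/47 + 48/46 + ... + 48/2 + 48/1 = 48·H_{48}.
H_{48} = 4.459, so E[T] = 214.022.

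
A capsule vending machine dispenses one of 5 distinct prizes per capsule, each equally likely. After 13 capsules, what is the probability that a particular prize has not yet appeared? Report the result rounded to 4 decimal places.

Each capsule misses the fixed prize with probability (5-1)/5 = 4/5, independently.
P(still missing after 13) = (4/5)^13 = 0.05498.

0.0550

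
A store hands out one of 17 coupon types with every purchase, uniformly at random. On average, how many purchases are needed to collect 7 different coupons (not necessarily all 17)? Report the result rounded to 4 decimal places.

Going from k to k+1 distinct takes a geometric number of purchases with mean 17/(17-k).
Sum over k = 0,...,6: E = 17/17 + 17/16 + 17/15 + ... + 17/12 + 17/11 = 8.67993.

8.6799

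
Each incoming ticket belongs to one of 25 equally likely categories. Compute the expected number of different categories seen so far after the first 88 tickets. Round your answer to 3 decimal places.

For each category, P(seen in 88 tickets) = 1 - (24/25)^88 = 0.9725.
By linearity of expectation, E[distinct seen] = 25·(1 - (24/25)^88) = 24.3117.

24.312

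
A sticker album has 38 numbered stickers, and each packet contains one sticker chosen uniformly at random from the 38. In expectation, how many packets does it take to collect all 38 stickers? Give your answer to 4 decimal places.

160.6603

After k distinct stickers have appeared, the next packet gives a new one with probability (38-k)/38, so the expected wait for the (k+1)-th is 38/(38-k).
E[T] = 38/38 + 38/37 + 38/36 + ... + 38/2 + 38/1 = 38·H_{38}.
H_{38} = 4.22790, so E[T] = 160.66028.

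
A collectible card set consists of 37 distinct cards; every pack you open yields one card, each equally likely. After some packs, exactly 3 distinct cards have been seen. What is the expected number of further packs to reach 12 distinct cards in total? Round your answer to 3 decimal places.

11.183

With k distinct cards already seen, the next new one takes an expected 37/(37-k) packs.
Sum over k = 3,...,11: E = 37/34 + 37/33 + 37/32 + ... + 37/27 + 37/26 = 11.1833.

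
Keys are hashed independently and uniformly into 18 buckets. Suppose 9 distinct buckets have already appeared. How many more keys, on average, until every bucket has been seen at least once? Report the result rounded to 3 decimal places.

50.921

With k distinct buckets already seen, the next new one takes an expected 18/(18-k) keys.
Sum over k = 9,...,17: E = 18/9 + 18/8 + 18/7 + ... + 18/2 + 18/1 = 50.9214.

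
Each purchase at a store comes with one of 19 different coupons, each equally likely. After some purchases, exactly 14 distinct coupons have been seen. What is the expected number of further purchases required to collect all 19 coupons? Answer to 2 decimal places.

The wait to go from k to k+1 distinct coupons is geometric with mean 19/(19-k).
Sum over k = 14,...,18: E = 19/5 + 19/4 + 19/3 + 19/2 + 19/1 = 43.383.

43.38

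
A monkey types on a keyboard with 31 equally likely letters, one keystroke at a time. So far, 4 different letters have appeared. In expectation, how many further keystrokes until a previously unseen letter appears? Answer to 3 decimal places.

1.148

Each keystroke yields a new letter with probability (31-4)/31 = 27/31, so the wait is geometric with mean 31/27.
E = 31/27 = 1.1481.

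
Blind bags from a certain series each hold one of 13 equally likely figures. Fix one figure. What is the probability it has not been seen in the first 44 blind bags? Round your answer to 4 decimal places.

0.0295

Each blind bag misses the fixed figure with probability (13-1)/13 = 12/13, independently.
P(still missing after 44) = (12/13)^44 = 0.02954.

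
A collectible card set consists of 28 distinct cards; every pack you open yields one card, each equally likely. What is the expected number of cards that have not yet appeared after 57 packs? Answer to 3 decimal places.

For each card, P(unseen after 57) = (27/28)^57 = 0.1258.
By linearity of expectation, E[unseen] = 28·(27/28)^57 = 3.5228.

3.523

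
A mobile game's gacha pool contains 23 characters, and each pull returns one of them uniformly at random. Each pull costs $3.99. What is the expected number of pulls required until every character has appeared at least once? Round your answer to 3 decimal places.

After k distinct characters have appeared, the next pull gives a new one with probability (23-k)/23, so the expected wait for the (k+1)-th is 23/(23-k).
E[T] = 23/23 + 23/22 + 23/21 + ... + 23/2 + 23/1 = 23·H_{23}.
H_{23} = 3.7343, so E[T] = 85.8887.

85.889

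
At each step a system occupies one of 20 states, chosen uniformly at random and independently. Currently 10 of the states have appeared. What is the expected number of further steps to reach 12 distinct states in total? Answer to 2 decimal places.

From k distinct to k+1 distinct takes on average 20/(20-k) steps.
Sum over k = 10,...,11: E = 20/10 + 20/9 = 4.222.

4.22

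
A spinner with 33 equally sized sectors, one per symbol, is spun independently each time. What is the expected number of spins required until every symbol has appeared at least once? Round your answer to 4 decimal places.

134.9303

Split into phases: going from k distinct to k+1 distinct takes on average 33/(33-k) spins.
E[T] = 33/33 + 33/32 + 33/31 + ... + 33/2 + 33/1 = 33·H_{33}.
H_{33} = 4.08880, so E[T] = 134.93034.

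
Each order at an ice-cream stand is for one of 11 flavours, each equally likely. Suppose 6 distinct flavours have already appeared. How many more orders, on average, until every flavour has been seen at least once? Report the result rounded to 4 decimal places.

25.1167

With k distinct flavours already seen, the next new one takes an expected 11/(11-k) orders.
Sum over k = 6,...,10: E = 11/5 + 11/4 + 11/3 + 11/2 + 11/1 = 25.11667.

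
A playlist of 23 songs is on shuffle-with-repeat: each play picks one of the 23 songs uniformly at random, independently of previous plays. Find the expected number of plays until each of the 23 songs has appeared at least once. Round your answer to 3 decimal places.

85.889

After k distinct songs have appeared, the next play gives a new one with probability (23-k)/23, so the expected wait for the (k+1)-th is 23/(23-k).
E[T] = 23/23 + 23/22 + 23/21 + ... + 23/2 + 23/1 = 23·H_{23}.
H_{23} = 3.7343, so E[T] = 85.8887.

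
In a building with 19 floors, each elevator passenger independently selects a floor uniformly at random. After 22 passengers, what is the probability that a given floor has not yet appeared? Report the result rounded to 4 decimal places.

0.3044

On each passenger the fixed floor fails to appear with probability 18/19.
P(still missing after 22) = (18/19)^22 = 0.30438.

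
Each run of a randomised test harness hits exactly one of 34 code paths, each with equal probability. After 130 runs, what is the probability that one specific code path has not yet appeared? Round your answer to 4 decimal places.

On each run the fixed code path fails to appear with probability 33/34.
P(still missing after 130) = (33/34)^130 = 0.02063.

0.0206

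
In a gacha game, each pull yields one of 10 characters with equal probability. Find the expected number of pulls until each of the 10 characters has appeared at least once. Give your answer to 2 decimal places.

The wait to go from k to k+1 distinct characters is geometric with mean 10/(10-k).
E[T] = 10/10 + 10/9 + 10/8 + ... + 10/2 + 10/1 = 10·H_{10}.
H_{10} = 2.929, so E[T] = 29.290.

29.29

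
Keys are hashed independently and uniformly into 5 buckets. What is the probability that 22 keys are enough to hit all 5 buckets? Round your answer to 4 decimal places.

0.9632

By inclusion–exclusion over which buckets are missing,
P(all seen) = Σ_{j=0}^{5} (-1)^j C(5,j)((5-j)/5)^22
= 1.00000 - 0.03689 + 0.00013 - 0.00000 + 0.00000 - 0.00000
= 0.96324.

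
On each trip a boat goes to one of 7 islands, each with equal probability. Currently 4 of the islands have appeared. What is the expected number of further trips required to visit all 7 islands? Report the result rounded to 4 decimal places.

From k distinct to k+1 distinct takes on average 7/(7-k) trips.
Sum over k = 4,...,6: E = 7/3 + 7/2 + 7/1 = 12.83333.

12.8333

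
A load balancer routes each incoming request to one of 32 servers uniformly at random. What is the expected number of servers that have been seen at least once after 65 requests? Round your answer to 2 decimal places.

For each server, P(seen in 65 requests) = 1 - (31/32)^65 = 0.873.
By linearity of expectation, E[distinct seen] = 32·(1 - (31/32)^65) = 27.936.

27.94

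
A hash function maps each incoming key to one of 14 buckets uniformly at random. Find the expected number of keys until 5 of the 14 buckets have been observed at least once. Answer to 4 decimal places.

With k distinct buckets already seen, the next new one arrives after an expected 14/(14-k) keys.
Sum over k = 0,...,4: E = 14/14 + 14/13 + 14/12 + 14/11 + 14/10 = 5.91632.

5.9163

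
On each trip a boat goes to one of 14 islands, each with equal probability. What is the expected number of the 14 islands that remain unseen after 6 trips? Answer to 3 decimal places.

8.975

For each island, P(unseen after 6) = (13/14)^6 = 0.6410.
By linearity of expectation, E[unseen] = 14·(13/14)^6 = 8.9747.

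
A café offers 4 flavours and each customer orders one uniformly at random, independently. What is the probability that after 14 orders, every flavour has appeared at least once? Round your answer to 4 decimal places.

By inclusion–exclusion over which flavours are missing,
P(all seen) = Σ_{j=0}^{4} (-1)^j C(4,j)((4-j)/4)^14
= 1.00000 - 0.07127 + 0.00037 - 0.00000 + 0.00000
= 0.92909.

0.9291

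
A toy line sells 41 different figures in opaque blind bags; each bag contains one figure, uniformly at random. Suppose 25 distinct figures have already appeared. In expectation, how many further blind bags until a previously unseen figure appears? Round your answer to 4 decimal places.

2.5625

The number of blind bags until the next new figure is geometric with success probability 16/41, so its mean is 41/16.
E = 41/16 = 2.56250.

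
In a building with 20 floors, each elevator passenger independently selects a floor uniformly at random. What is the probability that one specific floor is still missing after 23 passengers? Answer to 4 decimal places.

0.3074

On each passenger the fixed floor fails to appear with probability 19/20.
P(still missing after 23) = (19/20)^23 = 0.30736.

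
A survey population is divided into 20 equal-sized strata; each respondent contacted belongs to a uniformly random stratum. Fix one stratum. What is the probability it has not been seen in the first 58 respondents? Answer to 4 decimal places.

On each respondent the fixed stratum fails to appear with probability 19/20.
P(still missing after 58) = (19/20)^58 = 0.05105.

0.0510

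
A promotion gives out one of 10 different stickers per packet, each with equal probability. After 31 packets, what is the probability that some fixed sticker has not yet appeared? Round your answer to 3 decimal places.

0.038

Each packet misses the fixed sticker with probability (10-1)/10 = 9/10, independently.
P(still missing after 31) = (9/10)^31 = 0.0382.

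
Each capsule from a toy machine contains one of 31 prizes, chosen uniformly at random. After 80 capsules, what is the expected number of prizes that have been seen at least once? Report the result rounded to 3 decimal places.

For each prize, P(seen in 80 capsules) = 1 - (30/31)^80 = 0.9274.
By linearity of expectation, E[distinct seen] = 31·(1 - (30/31)^80) = 28.7503.

28.750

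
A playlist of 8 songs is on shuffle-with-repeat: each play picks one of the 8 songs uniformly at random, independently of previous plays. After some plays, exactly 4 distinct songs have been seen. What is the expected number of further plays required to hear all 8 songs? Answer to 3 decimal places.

From k distinct to k+1 distinct takes on average 8/(8-k) plays.
Sum over k = 4,...,7: E = 8/4 + 8/3 + 8/2 + 8/1 = 16.6667.

16.667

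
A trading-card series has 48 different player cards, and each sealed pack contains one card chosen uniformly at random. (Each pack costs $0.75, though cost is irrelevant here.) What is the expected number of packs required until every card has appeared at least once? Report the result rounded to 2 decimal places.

After k distinct cards have appeared, the next pack gives a new one with probability (48-k)/48, so the expected wait for the (k+1)-th is 48/(48-k).
E[T] = 48/48 + 48/47 + 48/46 + ... + 48/2 + 48/1 = 48·H_{48}.
H_{48} = 4.459, so E[T] = 214.022.

214.02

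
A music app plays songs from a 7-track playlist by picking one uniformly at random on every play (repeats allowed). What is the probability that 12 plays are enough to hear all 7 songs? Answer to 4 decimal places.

By inclusion–exclusion over which songs are missing,
P(all seen) = Σ_{j=0}^{7} (-1)^j C(7,j)((7-j)/7)^12
= 1.00000 - 1.10087 + 0.37041 - 0.04242 + 0.00134 - 0.00001 + 0.00000 - 0.00000
= 0.22845.

0.2285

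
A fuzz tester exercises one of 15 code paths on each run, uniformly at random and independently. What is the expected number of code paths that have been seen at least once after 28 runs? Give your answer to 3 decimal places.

For each code path, P(seen in 28 runs) = 1 - (14/15)^28 = 0.8551.
By linearity of expectation, E[distinct seen] = 15·(1 - (14/15)^28) = 12.8267.

12.827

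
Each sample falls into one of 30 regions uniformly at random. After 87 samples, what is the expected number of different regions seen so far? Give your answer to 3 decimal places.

28.429

For each region, P(seen in 87 samples) = 1 - (29/30)^87 = 0.9476.
By linearity of expectation, E[distinct seen] = 30·(1 - (29/30)^87) = 28.4289.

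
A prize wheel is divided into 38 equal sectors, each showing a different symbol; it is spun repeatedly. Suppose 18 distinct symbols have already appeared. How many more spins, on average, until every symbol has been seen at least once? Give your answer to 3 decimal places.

With k distinct symbols already seen, the next new one takes an expected 38/(38-k) spins.
Sum over k = 18,...,37: E = 38/20 + 38/19 + 38/18 + ... + 38/2 + 38/1 = 136.7141.

136.714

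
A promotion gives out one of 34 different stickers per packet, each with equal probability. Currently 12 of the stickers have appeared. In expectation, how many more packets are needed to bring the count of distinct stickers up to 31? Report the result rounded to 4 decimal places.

The wait to go from k to k+1 distinct stickers is geometric with mean 34/(34-k).
Sum over k = 12,...,30: E = 34/22 + 34/21 + 34/20 + ... + 34/5 + 34/4 = 63.15432.

63.1543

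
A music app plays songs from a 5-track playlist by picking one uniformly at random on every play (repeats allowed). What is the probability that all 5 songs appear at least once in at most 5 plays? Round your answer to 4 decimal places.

0.0384

By inclusion–exclusion over which songs are missing,
P(all seen) = Σ_{j=0}^{5} (-1)^j C(5,j)((5-j)/5)^5
= 1.00000 - 1.63840 + 0.77760 - 0.10240 + 0.00160 - 0.00000
= 0.03840.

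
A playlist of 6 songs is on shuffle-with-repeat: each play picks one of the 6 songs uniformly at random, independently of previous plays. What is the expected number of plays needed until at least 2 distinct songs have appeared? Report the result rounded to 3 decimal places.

2.200

With k distinct songs already seen, the next new one arrives after an expected 6/(6-k) plays.
Sum over k = 0,...,1: E = 6/6 + 6/5 = 2.2000.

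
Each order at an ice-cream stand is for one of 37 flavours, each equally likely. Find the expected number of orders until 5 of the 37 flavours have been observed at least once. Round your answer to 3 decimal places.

Going from k to k+1 distinct takes a geometric number of orders with mean 37/(37-k).
Sum over k = 0,...,4: E = 37/37 + 37/36 + 37/35 + 37/34 + 37/33 = 5.2944.

5.294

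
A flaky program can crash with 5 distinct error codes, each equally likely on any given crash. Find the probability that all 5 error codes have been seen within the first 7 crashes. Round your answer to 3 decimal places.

Let A_i be the event that error code i is missing after 7 crashes. By inclusion–exclusion on the A_i,
P(all seen) = Σ_{j=0}^{5} (-1)^j C(5,j)((5-j)/5)^7
= 1.0000 - 1.0486 + 0.2799 - 0.0164 + 0.0001 - 0.0000
= 0.2150.

0.215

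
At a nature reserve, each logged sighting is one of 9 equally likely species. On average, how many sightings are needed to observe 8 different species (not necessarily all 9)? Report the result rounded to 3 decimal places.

With k distinct species already seen, the next new one arrives after an expected 9/(9-k) sightings.
Sum over k = 0,...,7: E = 9/9 + 9/8 + 9/7 + ... + 9/3 + 9/2 = 16.4607.

16.461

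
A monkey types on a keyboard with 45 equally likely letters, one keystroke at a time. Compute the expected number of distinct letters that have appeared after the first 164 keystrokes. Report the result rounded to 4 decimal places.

For each letter, P(seen in 164 keystrokes) = 1 - (44/45)^164 = 0.97492.
By linearity of expectation, E[distinct seen] = 45·(1 - (44/45)^164) = 43.87125.

43.8712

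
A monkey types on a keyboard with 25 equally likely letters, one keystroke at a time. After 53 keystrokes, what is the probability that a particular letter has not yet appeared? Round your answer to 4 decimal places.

On each keystroke the fixed letter fails to appear with probability 24/25.
P(still missing after 53) = (24/25)^53 = 0.11491.

0.1149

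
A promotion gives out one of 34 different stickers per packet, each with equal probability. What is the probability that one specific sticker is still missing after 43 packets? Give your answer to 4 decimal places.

Each packet misses the fixed sticker with probability (34-1)/34 = 33/34, independently.
P(still missing after 43) = (33/34)^43 = 0.27702.

0.2770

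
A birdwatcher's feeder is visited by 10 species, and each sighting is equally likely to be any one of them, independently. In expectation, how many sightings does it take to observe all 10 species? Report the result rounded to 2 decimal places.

29.29

Split into phases: going from k distinct to k+1 distinct takes on average 10/(10-k) sightings.
E[T] = 10/10 + 10/9 + 10/8 + ... + 10/2 + 10/1 = 10·H_{10}.
H_{10} = 2.929, so E[T] = 29.290.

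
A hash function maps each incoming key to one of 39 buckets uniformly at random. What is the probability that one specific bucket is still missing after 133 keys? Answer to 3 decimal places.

0.032

Each key misses the fixed bucket with probability (39-1)/39 = 38/39, independently.
P(still missing after 133) = (38/39)^133 = 0.0316.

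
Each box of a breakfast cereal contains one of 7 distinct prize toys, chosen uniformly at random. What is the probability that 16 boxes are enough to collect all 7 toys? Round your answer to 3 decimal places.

Let A_i be the event that toy i is missing after 16 boxes. By inclusion–exclusion on the A_i,
P(all seen) = Σ_{j=0}^{7} (-1)^j C(7,j)((7-j)/7)^16
= 1.0000 - 0.5942 + 0.0964 - 0.0045 + 0.0000 - 0.0000 + 0.0000 - 0.0000
= 0.4977.

0.498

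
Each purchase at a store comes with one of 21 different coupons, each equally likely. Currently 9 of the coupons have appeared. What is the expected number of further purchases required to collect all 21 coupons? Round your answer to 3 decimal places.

65.167

With k distinct coupons already seen, the next new one takes an expected 21/(21-k) purchases.
Sum over k = 9,...,20: E = 21/12 + 21/11 + 21/10 + ... + 21/2 + 21/1 = 65.1674.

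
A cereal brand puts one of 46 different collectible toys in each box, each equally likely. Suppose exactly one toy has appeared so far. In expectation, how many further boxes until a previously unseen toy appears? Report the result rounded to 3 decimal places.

Each box yields a new toy with probability (46-1)/46 = 45/46, so the wait is geometric with mean 46/45.
E = 46/45 = 1.0222.

1.022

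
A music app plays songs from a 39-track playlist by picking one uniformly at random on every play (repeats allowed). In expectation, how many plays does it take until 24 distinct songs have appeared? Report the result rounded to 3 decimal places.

36.477

Going from k to k+1 distinct takes a geometric number of plays with mean 39/(39-k).
Sum over k = 0,...,23: E = 39/39 + 39/38 + 39/37 + ... + 39/17 + 39/16 = 36.4772.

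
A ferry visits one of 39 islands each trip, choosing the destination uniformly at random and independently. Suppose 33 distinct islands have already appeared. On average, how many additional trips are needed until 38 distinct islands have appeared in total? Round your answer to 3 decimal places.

56.550

With k distinct islands already seen, the next new one takes an expected 39/(39-k) trips.
Sum over k = 33,...,37: E = 39/6 + 39/5 + 39/4 + 39/3 + 39/2 = 56.5500.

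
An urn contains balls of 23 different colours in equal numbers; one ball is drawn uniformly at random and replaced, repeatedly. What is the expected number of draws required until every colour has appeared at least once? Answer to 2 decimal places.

Split into phases: going from k distinct to k+1 distinct takes on average 23/(23-k) draws.
E[T] = 23/23 + 23/22 + 23/21 + ... + 23/2 + 23/1 = 23·H_{23}.
H_{23} = 3.734, so E[T] = 85.889.

85.89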